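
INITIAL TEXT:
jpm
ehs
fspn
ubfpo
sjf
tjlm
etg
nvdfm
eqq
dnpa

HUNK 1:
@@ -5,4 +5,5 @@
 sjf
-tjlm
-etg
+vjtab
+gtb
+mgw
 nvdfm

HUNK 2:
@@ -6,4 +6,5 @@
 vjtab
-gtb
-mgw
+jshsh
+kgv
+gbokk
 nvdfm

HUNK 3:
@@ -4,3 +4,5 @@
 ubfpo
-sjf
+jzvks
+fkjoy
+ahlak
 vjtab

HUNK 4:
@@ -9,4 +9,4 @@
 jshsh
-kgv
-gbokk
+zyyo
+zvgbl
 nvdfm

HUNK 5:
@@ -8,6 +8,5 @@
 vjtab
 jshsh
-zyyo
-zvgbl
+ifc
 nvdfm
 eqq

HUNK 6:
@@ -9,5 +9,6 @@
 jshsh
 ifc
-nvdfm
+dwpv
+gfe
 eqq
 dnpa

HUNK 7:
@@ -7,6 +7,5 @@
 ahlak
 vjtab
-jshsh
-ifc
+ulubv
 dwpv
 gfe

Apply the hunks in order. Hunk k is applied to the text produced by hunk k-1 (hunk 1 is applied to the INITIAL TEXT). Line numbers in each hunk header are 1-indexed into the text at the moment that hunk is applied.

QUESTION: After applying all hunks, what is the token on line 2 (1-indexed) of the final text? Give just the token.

Answer: ehs

Derivation:
Hunk 1: at line 5 remove [tjlm,etg] add [vjtab,gtb,mgw] -> 11 lines: jpm ehs fspn ubfpo sjf vjtab gtb mgw nvdfm eqq dnpa
Hunk 2: at line 6 remove [gtb,mgw] add [jshsh,kgv,gbokk] -> 12 lines: jpm ehs fspn ubfpo sjf vjtab jshsh kgv gbokk nvdfm eqq dnpa
Hunk 3: at line 4 remove [sjf] add [jzvks,fkjoy,ahlak] -> 14 lines: jpm ehs fspn ubfpo jzvks fkjoy ahlak vjtab jshsh kgv gbokk nvdfm eqq dnpa
Hunk 4: at line 9 remove [kgv,gbokk] add [zyyo,zvgbl] -> 14 lines: jpm ehs fspn ubfpo jzvks fkjoy ahlak vjtab jshsh zyyo zvgbl nvdfm eqq dnpa
Hunk 5: at line 8 remove [zyyo,zvgbl] add [ifc] -> 13 lines: jpm ehs fspn ubfpo jzvks fkjoy ahlak vjtab jshsh ifc nvdfm eqq dnpa
Hunk 6: at line 9 remove [nvdfm] add [dwpv,gfe] -> 14 lines: jpm ehs fspn ubfpo jzvks fkjoy ahlak vjtab jshsh ifc dwpv gfe eqq dnpa
Hunk 7: at line 7 remove [jshsh,ifc] add [ulubv] -> 13 lines: jpm ehs fspn ubfpo jzvks fkjoy ahlak vjtab ulubv dwpv gfe eqq dnpa
Final line 2: ehs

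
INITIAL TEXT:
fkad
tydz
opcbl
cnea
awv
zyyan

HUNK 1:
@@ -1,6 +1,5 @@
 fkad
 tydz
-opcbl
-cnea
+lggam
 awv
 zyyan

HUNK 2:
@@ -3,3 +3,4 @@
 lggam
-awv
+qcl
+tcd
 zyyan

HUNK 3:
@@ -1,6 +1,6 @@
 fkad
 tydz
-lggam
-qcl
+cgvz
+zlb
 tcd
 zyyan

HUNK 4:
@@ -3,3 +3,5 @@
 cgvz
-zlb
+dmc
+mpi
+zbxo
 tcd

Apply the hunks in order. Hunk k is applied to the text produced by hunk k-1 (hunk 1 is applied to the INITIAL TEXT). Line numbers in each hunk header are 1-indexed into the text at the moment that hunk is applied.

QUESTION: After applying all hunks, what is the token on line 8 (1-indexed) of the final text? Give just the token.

Hunk 1: at line 1 remove [opcbl,cnea] add [lggam] -> 5 lines: fkad tydz lggam awv zyyan
Hunk 2: at line 3 remove [awv] add [qcl,tcd] -> 6 lines: fkad tydz lggam qcl tcd zyyan
Hunk 3: at line 1 remove [lggam,qcl] add [cgvz,zlb] -> 6 lines: fkad tydz cgvz zlb tcd zyyan
Hunk 4: at line 3 remove [zlb] add [dmc,mpi,zbxo] -> 8 lines: fkad tydz cgvz dmc mpi zbxo tcd zyyan
Final line 8: zyyan

Answer: zyyan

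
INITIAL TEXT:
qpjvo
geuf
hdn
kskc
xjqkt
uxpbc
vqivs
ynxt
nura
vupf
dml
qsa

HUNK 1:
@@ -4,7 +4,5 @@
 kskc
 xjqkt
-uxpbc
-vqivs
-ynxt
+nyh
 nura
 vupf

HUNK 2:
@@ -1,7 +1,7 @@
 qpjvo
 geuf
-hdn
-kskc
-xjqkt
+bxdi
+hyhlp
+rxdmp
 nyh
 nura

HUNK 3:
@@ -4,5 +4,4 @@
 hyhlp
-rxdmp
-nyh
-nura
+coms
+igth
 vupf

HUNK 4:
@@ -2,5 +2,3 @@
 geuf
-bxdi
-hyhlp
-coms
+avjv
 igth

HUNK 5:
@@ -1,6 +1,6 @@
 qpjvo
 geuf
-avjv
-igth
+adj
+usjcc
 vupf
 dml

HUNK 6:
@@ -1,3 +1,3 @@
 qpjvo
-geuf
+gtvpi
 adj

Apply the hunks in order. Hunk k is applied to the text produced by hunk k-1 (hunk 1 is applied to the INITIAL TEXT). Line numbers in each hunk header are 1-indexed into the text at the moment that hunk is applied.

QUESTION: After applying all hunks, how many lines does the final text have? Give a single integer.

Answer: 7

Derivation:
Hunk 1: at line 4 remove [uxpbc,vqivs,ynxt] add [nyh] -> 10 lines: qpjvo geuf hdn kskc xjqkt nyh nura vupf dml qsa
Hunk 2: at line 1 remove [hdn,kskc,xjqkt] add [bxdi,hyhlp,rxdmp] -> 10 lines: qpjvo geuf bxdi hyhlp rxdmp nyh nura vupf dml qsa
Hunk 3: at line 4 remove [rxdmp,nyh,nura] add [coms,igth] -> 9 lines: qpjvo geuf bxdi hyhlp coms igth vupf dml qsa
Hunk 4: at line 2 remove [bxdi,hyhlp,coms] add [avjv] -> 7 lines: qpjvo geuf avjv igth vupf dml qsa
Hunk 5: at line 1 remove [avjv,igth] add [adj,usjcc] -> 7 lines: qpjvo geuf adj usjcc vupf dml qsa
Hunk 6: at line 1 remove [geuf] add [gtvpi] -> 7 lines: qpjvo gtvpi adj usjcc vupf dml qsa
Final line count: 7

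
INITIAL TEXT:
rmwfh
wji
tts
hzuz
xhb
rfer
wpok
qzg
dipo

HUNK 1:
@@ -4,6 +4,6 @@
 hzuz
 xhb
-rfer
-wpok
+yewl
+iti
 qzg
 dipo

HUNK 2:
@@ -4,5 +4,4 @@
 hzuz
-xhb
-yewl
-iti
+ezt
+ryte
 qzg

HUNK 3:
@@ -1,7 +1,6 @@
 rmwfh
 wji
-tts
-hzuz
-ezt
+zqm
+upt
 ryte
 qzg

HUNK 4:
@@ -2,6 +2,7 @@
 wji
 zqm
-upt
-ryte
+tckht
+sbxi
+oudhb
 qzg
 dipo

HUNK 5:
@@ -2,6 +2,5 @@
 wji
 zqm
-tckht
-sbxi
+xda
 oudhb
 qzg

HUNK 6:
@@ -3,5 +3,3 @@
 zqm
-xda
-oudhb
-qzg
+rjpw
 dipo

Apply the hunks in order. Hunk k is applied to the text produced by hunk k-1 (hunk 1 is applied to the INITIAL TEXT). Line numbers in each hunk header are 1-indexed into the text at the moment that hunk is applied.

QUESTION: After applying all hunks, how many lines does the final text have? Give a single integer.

Answer: 5

Derivation:
Hunk 1: at line 4 remove [rfer,wpok] add [yewl,iti] -> 9 lines: rmwfh wji tts hzuz xhb yewl iti qzg dipo
Hunk 2: at line 4 remove [xhb,yewl,iti] add [ezt,ryte] -> 8 lines: rmwfh wji tts hzuz ezt ryte qzg dipo
Hunk 3: at line 1 remove [tts,hzuz,ezt] add [zqm,upt] -> 7 lines: rmwfh wji zqm upt ryte qzg dipo
Hunk 4: at line 2 remove [upt,ryte] add [tckht,sbxi,oudhb] -> 8 lines: rmwfh wji zqm tckht sbxi oudhb qzg dipo
Hunk 5: at line 2 remove [tckht,sbxi] add [xda] -> 7 lines: rmwfh wji zqm xda oudhb qzg dipo
Hunk 6: at line 3 remove [xda,oudhb,qzg] add [rjpw] -> 5 lines: rmwfh wji zqm rjpw dipo
Final line count: 5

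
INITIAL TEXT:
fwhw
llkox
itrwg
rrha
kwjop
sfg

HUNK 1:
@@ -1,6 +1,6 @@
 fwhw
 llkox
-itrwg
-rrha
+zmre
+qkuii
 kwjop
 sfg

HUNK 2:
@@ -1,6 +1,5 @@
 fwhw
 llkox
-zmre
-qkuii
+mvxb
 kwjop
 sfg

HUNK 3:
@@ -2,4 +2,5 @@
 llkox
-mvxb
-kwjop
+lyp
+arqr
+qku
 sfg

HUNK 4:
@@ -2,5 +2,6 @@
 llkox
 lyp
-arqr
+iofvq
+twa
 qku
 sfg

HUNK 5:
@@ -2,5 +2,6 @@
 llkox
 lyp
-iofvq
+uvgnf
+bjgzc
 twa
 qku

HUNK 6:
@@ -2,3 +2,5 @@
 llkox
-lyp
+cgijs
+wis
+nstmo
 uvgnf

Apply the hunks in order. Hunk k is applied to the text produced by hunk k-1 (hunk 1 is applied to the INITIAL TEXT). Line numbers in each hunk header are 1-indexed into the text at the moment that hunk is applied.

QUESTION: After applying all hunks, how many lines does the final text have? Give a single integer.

Answer: 10

Derivation:
Hunk 1: at line 1 remove [itrwg,rrha] add [zmre,qkuii] -> 6 lines: fwhw llkox zmre qkuii kwjop sfg
Hunk 2: at line 1 remove [zmre,qkuii] add [mvxb] -> 5 lines: fwhw llkox mvxb kwjop sfg
Hunk 3: at line 2 remove [mvxb,kwjop] add [lyp,arqr,qku] -> 6 lines: fwhw llkox lyp arqr qku sfg
Hunk 4: at line 2 remove [arqr] add [iofvq,twa] -> 7 lines: fwhw llkox lyp iofvq twa qku sfg
Hunk 5: at line 2 remove [iofvq] add [uvgnf,bjgzc] -> 8 lines: fwhw llkox lyp uvgnf bjgzc twa qku sfg
Hunk 6: at line 2 remove [lyp] add [cgijs,wis,nstmo] -> 10 lines: fwhw llkox cgijs wis nstmo uvgnf bjgzc twa qku sfg
Final line count: 10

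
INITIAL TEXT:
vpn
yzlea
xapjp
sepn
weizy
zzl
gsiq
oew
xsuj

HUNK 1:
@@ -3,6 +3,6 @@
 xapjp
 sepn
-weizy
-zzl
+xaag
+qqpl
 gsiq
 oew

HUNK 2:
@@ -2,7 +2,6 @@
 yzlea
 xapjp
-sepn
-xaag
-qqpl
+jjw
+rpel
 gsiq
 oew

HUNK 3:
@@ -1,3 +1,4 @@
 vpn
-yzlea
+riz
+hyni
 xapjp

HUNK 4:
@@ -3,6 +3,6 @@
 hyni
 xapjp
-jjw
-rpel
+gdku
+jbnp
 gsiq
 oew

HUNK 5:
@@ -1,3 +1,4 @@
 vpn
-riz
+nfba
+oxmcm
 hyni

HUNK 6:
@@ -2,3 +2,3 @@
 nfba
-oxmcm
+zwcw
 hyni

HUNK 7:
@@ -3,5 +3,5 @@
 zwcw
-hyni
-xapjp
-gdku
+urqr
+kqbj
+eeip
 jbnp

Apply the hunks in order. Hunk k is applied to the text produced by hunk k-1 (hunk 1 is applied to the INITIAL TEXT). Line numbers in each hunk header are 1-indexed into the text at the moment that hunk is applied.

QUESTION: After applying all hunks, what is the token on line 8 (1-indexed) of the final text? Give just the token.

Answer: gsiq

Derivation:
Hunk 1: at line 3 remove [weizy,zzl] add [xaag,qqpl] -> 9 lines: vpn yzlea xapjp sepn xaag qqpl gsiq oew xsuj
Hunk 2: at line 2 remove [sepn,xaag,qqpl] add [jjw,rpel] -> 8 lines: vpn yzlea xapjp jjw rpel gsiq oew xsuj
Hunk 3: at line 1 remove [yzlea] add [riz,hyni] -> 9 lines: vpn riz hyni xapjp jjw rpel gsiq oew xsuj
Hunk 4: at line 3 remove [jjw,rpel] add [gdku,jbnp] -> 9 lines: vpn riz hyni xapjp gdku jbnp gsiq oew xsuj
Hunk 5: at line 1 remove [riz] add [nfba,oxmcm] -> 10 lines: vpn nfba oxmcm hyni xapjp gdku jbnp gsiq oew xsuj
Hunk 6: at line 2 remove [oxmcm] add [zwcw] -> 10 lines: vpn nfba zwcw hyni xapjp gdku jbnp gsiq oew xsuj
Hunk 7: at line 3 remove [hyni,xapjp,gdku] add [urqr,kqbj,eeip] -> 10 lines: vpn nfba zwcw urqr kqbj eeip jbnp gsiq oew xsuj
Final line 8: gsiq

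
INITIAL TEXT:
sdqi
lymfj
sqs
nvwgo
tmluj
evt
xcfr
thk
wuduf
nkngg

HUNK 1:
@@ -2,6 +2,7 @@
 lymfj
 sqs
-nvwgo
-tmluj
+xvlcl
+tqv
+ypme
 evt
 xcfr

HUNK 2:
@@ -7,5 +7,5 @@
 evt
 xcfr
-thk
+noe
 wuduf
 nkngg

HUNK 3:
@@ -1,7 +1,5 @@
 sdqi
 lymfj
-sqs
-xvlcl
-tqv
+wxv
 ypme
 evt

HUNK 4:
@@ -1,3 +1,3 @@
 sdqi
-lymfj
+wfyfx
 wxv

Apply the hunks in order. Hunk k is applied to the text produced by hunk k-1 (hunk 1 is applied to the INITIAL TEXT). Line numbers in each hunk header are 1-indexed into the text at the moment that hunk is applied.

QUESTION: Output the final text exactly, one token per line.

Hunk 1: at line 2 remove [nvwgo,tmluj] add [xvlcl,tqv,ypme] -> 11 lines: sdqi lymfj sqs xvlcl tqv ypme evt xcfr thk wuduf nkngg
Hunk 2: at line 7 remove [thk] add [noe] -> 11 lines: sdqi lymfj sqs xvlcl tqv ypme evt xcfr noe wuduf nkngg
Hunk 3: at line 1 remove [sqs,xvlcl,tqv] add [wxv] -> 9 lines: sdqi lymfj wxv ypme evt xcfr noe wuduf nkngg
Hunk 4: at line 1 remove [lymfj] add [wfyfx] -> 9 lines: sdqi wfyfx wxv ypme evt xcfr noe wuduf nkngg

Answer: sdqi
wfyfx
wxv
ypme
evt
xcfr
noe
wuduf
nkngg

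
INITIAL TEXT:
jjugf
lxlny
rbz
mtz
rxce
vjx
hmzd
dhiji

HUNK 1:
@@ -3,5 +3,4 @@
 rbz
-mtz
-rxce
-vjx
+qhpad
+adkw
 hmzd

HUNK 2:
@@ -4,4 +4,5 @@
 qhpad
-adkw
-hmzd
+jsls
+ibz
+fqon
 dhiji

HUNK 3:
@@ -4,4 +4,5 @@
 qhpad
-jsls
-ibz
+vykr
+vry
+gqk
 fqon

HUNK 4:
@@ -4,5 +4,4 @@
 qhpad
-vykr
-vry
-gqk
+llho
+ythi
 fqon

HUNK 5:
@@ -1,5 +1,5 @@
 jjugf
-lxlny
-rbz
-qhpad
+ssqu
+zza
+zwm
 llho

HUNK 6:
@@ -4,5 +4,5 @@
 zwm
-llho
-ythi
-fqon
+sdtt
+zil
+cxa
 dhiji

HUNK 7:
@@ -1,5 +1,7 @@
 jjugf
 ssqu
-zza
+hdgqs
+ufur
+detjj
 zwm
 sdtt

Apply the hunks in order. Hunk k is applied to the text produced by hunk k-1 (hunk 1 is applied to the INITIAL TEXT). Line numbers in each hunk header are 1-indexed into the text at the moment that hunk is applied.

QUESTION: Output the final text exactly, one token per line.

Hunk 1: at line 3 remove [mtz,rxce,vjx] add [qhpad,adkw] -> 7 lines: jjugf lxlny rbz qhpad adkw hmzd dhiji
Hunk 2: at line 4 remove [adkw,hmzd] add [jsls,ibz,fqon] -> 8 lines: jjugf lxlny rbz qhpad jsls ibz fqon dhiji
Hunk 3: at line 4 remove [jsls,ibz] add [vykr,vry,gqk] -> 9 lines: jjugf lxlny rbz qhpad vykr vry gqk fqon dhiji
Hunk 4: at line 4 remove [vykr,vry,gqk] add [llho,ythi] -> 8 lines: jjugf lxlny rbz qhpad llho ythi fqon dhiji
Hunk 5: at line 1 remove [lxlny,rbz,qhpad] add [ssqu,zza,zwm] -> 8 lines: jjugf ssqu zza zwm llho ythi fqon dhiji
Hunk 6: at line 4 remove [llho,ythi,fqon] add [sdtt,zil,cxa] -> 8 lines: jjugf ssqu zza zwm sdtt zil cxa dhiji
Hunk 7: at line 1 remove [zza] add [hdgqs,ufur,detjj] -> 10 lines: jjugf ssqu hdgqs ufur detjj zwm sdtt zil cxa dhiji

Answer: jjugf
ssqu
hdgqs
ufur
detjj
zwm
sdtt
zil
cxa
dhiji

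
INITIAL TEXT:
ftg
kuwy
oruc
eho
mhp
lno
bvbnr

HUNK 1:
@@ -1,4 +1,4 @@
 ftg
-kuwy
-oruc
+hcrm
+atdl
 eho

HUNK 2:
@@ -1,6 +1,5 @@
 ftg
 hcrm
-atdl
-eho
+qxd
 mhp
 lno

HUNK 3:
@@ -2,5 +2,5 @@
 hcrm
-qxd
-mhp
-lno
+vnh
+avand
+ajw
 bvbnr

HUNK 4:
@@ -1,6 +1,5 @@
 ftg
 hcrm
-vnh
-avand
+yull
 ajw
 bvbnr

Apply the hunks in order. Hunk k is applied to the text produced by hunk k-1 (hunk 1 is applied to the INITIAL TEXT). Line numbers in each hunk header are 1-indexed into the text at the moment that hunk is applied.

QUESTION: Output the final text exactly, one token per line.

Hunk 1: at line 1 remove [kuwy,oruc] add [hcrm,atdl] -> 7 lines: ftg hcrm atdl eho mhp lno bvbnr
Hunk 2: at line 1 remove [atdl,eho] add [qxd] -> 6 lines: ftg hcrm qxd mhp lno bvbnr
Hunk 3: at line 2 remove [qxd,mhp,lno] add [vnh,avand,ajw] -> 6 lines: ftg hcrm vnh avand ajw bvbnr
Hunk 4: at line 1 remove [vnh,avand] add [yull] -> 5 lines: ftg hcrm yull ajw bvbnr

Answer: ftg
hcrm
yull
ajw
bvbnr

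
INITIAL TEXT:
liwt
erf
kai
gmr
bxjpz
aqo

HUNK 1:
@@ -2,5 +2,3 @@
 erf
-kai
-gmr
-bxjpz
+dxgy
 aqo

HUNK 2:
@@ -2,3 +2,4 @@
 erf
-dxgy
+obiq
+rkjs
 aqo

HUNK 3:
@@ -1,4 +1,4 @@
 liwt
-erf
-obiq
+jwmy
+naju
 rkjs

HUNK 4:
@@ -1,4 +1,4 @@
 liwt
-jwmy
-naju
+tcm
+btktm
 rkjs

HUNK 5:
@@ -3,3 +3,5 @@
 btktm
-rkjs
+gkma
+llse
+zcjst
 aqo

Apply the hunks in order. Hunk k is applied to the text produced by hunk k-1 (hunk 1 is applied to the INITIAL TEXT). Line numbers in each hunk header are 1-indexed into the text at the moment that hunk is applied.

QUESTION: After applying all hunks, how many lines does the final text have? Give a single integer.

Answer: 7

Derivation:
Hunk 1: at line 2 remove [kai,gmr,bxjpz] add [dxgy] -> 4 lines: liwt erf dxgy aqo
Hunk 2: at line 2 remove [dxgy] add [obiq,rkjs] -> 5 lines: liwt erf obiq rkjs aqo
Hunk 3: at line 1 remove [erf,obiq] add [jwmy,naju] -> 5 lines: liwt jwmy naju rkjs aqo
Hunk 4: at line 1 remove [jwmy,naju] add [tcm,btktm] -> 5 lines: liwt tcm btktm rkjs aqo
Hunk 5: at line 3 remove [rkjs] add [gkma,llse,zcjst] -> 7 lines: liwt tcm btktm gkma llse zcjst aqo
Final line count: 7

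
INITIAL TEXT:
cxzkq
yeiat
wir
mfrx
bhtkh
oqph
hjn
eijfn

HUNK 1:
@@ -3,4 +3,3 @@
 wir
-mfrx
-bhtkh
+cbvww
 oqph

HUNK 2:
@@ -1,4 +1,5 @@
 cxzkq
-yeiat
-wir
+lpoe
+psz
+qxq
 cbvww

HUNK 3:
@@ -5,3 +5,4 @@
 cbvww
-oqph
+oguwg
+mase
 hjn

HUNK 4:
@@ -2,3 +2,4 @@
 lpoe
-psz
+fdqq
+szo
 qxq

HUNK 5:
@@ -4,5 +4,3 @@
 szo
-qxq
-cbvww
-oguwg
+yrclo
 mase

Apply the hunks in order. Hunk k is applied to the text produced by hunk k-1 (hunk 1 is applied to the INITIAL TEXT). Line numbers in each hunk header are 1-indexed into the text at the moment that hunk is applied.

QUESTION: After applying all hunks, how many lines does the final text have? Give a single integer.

Answer: 8

Derivation:
Hunk 1: at line 3 remove [mfrx,bhtkh] add [cbvww] -> 7 lines: cxzkq yeiat wir cbvww oqph hjn eijfn
Hunk 2: at line 1 remove [yeiat,wir] add [lpoe,psz,qxq] -> 8 lines: cxzkq lpoe psz qxq cbvww oqph hjn eijfn
Hunk 3: at line 5 remove [oqph] add [oguwg,mase] -> 9 lines: cxzkq lpoe psz qxq cbvww oguwg mase hjn eijfn
Hunk 4: at line 2 remove [psz] add [fdqq,szo] -> 10 lines: cxzkq lpoe fdqq szo qxq cbvww oguwg mase hjn eijfn
Hunk 5: at line 4 remove [qxq,cbvww,oguwg] add [yrclo] -> 8 lines: cxzkq lpoe fdqq szo yrclo mase hjn eijfn
Final line count: 8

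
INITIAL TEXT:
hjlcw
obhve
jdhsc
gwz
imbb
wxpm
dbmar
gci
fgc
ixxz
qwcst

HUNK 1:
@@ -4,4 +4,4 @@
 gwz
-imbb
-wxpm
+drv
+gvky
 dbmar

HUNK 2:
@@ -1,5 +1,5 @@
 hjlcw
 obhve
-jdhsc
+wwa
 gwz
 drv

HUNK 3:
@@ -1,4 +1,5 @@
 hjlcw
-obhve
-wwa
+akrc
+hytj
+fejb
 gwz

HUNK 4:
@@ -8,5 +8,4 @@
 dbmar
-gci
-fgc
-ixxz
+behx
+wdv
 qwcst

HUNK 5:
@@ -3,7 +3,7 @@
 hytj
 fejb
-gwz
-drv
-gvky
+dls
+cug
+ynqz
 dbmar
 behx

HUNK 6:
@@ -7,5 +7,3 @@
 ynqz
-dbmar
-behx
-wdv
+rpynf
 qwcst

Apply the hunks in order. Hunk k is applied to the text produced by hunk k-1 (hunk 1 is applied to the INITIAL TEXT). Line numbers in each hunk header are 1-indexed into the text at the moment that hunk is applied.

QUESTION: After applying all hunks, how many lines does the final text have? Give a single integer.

Hunk 1: at line 4 remove [imbb,wxpm] add [drv,gvky] -> 11 lines: hjlcw obhve jdhsc gwz drv gvky dbmar gci fgc ixxz qwcst
Hunk 2: at line 1 remove [jdhsc] add [wwa] -> 11 lines: hjlcw obhve wwa gwz drv gvky dbmar gci fgc ixxz qwcst
Hunk 3: at line 1 remove [obhve,wwa] add [akrc,hytj,fejb] -> 12 lines: hjlcw akrc hytj fejb gwz drv gvky dbmar gci fgc ixxz qwcst
Hunk 4: at line 8 remove [gci,fgc,ixxz] add [behx,wdv] -> 11 lines: hjlcw akrc hytj fejb gwz drv gvky dbmar behx wdv qwcst
Hunk 5: at line 3 remove [gwz,drv,gvky] add [dls,cug,ynqz] -> 11 lines: hjlcw akrc hytj fejb dls cug ynqz dbmar behx wdv qwcst
Hunk 6: at line 7 remove [dbmar,behx,wdv] add [rpynf] -> 9 lines: hjlcw akrc hytj fejb dls cug ynqz rpynf qwcst
Final line count: 9

Answer: 9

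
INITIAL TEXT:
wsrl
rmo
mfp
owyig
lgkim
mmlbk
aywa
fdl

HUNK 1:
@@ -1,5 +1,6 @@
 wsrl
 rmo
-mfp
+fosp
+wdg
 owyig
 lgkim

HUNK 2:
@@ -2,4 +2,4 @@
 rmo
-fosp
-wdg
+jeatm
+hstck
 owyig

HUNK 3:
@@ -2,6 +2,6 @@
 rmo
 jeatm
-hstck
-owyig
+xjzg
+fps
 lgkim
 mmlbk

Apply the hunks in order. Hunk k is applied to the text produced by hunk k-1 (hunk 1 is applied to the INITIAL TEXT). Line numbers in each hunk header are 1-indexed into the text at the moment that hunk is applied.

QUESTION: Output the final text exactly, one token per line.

Hunk 1: at line 1 remove [mfp] add [fosp,wdg] -> 9 lines: wsrl rmo fosp wdg owyig lgkim mmlbk aywa fdl
Hunk 2: at line 2 remove [fosp,wdg] add [jeatm,hstck] -> 9 lines: wsrl rmo jeatm hstck owyig lgkim mmlbk aywa fdl
Hunk 3: at line 2 remove [hstck,owyig] add [xjzg,fps] -> 9 lines: wsrl rmo jeatm xjzg fps lgkim mmlbk aywa fdl

Answer: wsrl
rmo
jeatm
xjzg
fps
lgkim
mmlbk
aywa
fdl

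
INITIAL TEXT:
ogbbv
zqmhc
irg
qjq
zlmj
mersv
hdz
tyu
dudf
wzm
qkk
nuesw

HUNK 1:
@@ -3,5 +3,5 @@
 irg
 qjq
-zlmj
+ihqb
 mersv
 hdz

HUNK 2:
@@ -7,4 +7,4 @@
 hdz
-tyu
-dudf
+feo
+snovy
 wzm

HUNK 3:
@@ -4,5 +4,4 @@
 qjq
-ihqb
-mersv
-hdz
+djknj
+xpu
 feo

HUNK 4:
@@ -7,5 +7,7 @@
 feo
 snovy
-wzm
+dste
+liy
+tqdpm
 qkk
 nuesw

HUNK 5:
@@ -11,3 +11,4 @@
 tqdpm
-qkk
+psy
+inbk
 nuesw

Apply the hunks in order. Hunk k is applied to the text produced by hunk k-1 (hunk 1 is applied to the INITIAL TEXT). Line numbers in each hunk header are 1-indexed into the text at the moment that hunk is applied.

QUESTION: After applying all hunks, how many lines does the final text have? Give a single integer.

Hunk 1: at line 3 remove [zlmj] add [ihqb] -> 12 lines: ogbbv zqmhc irg qjq ihqb mersv hdz tyu dudf wzm qkk nuesw
Hunk 2: at line 7 remove [tyu,dudf] add [feo,snovy] -> 12 lines: ogbbv zqmhc irg qjq ihqb mersv hdz feo snovy wzm qkk nuesw
Hunk 3: at line 4 remove [ihqb,mersv,hdz] add [djknj,xpu] -> 11 lines: ogbbv zqmhc irg qjq djknj xpu feo snovy wzm qkk nuesw
Hunk 4: at line 7 remove [wzm] add [dste,liy,tqdpm] -> 13 lines: ogbbv zqmhc irg qjq djknj xpu feo snovy dste liy tqdpm qkk nuesw
Hunk 5: at line 11 remove [qkk] add [psy,inbk] -> 14 lines: ogbbv zqmhc irg qjq djknj xpu feo snovy dste liy tqdpm psy inbk nuesw
Final line count: 14

Answer: 14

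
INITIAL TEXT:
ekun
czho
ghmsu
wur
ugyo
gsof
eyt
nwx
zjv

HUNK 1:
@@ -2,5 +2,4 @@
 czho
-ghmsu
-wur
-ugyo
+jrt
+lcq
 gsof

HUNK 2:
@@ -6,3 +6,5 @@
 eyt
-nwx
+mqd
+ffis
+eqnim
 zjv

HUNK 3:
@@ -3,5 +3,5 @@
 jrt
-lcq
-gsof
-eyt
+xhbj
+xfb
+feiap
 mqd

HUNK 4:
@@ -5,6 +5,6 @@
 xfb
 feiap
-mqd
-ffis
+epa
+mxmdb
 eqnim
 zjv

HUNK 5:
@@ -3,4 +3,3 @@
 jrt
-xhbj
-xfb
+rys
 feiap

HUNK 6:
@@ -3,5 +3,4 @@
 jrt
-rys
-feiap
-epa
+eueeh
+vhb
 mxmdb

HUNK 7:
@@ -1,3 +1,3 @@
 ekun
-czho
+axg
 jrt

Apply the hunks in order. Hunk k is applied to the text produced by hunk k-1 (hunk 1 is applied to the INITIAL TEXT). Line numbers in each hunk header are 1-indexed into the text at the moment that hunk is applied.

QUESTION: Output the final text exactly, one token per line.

Answer: ekun
axg
jrt
eueeh
vhb
mxmdb
eqnim
zjv

Derivation:
Hunk 1: at line 2 remove [ghmsu,wur,ugyo] add [jrt,lcq] -> 8 lines: ekun czho jrt lcq gsof eyt nwx zjv
Hunk 2: at line 6 remove [nwx] add [mqd,ffis,eqnim] -> 10 lines: ekun czho jrt lcq gsof eyt mqd ffis eqnim zjv
Hunk 3: at line 3 remove [lcq,gsof,eyt] add [xhbj,xfb,feiap] -> 10 lines: ekun czho jrt xhbj xfb feiap mqd ffis eqnim zjv
Hunk 4: at line 5 remove [mqd,ffis] add [epa,mxmdb] -> 10 lines: ekun czho jrt xhbj xfb feiap epa mxmdb eqnim zjv
Hunk 5: at line 3 remove [xhbj,xfb] add [rys] -> 9 lines: ekun czho jrt rys feiap epa mxmdb eqnim zjv
Hunk 6: at line 3 remove [rys,feiap,epa] add [eueeh,vhb] -> 8 lines: ekun czho jrt eueeh vhb mxmdb eqnim zjv
Hunk 7: at line 1 remove [czho] add [axg] -> 8 lines: ekun axg jrt eueeh vhb mxmdb eqnim zjv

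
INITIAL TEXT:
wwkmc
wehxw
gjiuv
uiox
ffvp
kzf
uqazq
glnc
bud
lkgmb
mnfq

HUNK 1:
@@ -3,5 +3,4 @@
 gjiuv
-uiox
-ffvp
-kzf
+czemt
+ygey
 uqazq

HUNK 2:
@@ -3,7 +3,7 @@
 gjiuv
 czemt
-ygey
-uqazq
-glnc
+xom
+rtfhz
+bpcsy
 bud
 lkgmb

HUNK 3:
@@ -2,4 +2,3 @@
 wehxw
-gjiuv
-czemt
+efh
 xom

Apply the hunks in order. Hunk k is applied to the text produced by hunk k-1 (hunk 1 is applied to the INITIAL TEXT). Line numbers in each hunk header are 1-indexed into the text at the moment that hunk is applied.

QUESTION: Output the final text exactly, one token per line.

Answer: wwkmc
wehxw
efh
xom
rtfhz
bpcsy
bud
lkgmb
mnfq

Derivation:
Hunk 1: at line 3 remove [uiox,ffvp,kzf] add [czemt,ygey] -> 10 lines: wwkmc wehxw gjiuv czemt ygey uqazq glnc bud lkgmb mnfq
Hunk 2: at line 3 remove [ygey,uqazq,glnc] add [xom,rtfhz,bpcsy] -> 10 lines: wwkmc wehxw gjiuv czemt xom rtfhz bpcsy bud lkgmb mnfq
Hunk 3: at line 2 remove [gjiuv,czemt] add [efh] -> 9 lines: wwkmc wehxw efh xom rtfhz bpcsy bud lkgmb mnfq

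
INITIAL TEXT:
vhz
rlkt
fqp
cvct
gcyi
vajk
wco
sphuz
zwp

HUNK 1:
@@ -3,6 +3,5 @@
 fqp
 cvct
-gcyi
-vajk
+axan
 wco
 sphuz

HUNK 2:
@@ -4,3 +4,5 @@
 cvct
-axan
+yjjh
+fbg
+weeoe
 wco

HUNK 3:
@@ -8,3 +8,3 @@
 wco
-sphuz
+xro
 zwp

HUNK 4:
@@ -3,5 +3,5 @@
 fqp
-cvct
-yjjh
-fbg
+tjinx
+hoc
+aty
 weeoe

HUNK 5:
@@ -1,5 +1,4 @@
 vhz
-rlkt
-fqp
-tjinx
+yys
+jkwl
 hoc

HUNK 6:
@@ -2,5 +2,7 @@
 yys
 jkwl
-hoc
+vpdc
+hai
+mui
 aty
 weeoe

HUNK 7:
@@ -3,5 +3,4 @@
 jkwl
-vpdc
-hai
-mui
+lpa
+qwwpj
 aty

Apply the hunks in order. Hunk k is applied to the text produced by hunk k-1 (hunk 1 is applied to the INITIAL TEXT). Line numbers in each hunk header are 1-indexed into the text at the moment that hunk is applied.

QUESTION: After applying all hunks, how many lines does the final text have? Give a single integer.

Answer: 10

Derivation:
Hunk 1: at line 3 remove [gcyi,vajk] add [axan] -> 8 lines: vhz rlkt fqp cvct axan wco sphuz zwp
Hunk 2: at line 4 remove [axan] add [yjjh,fbg,weeoe] -> 10 lines: vhz rlkt fqp cvct yjjh fbg weeoe wco sphuz zwp
Hunk 3: at line 8 remove [sphuz] add [xro] -> 10 lines: vhz rlkt fqp cvct yjjh fbg weeoe wco xro zwp
Hunk 4: at line 3 remove [cvct,yjjh,fbg] add [tjinx,hoc,aty] -> 10 lines: vhz rlkt fqp tjinx hoc aty weeoe wco xro zwp
Hunk 5: at line 1 remove [rlkt,fqp,tjinx] add [yys,jkwl] -> 9 lines: vhz yys jkwl hoc aty weeoe wco xro zwp
Hunk 6: at line 2 remove [hoc] add [vpdc,hai,mui] -> 11 lines: vhz yys jkwl vpdc hai mui aty weeoe wco xro zwp
Hunk 7: at line 3 remove [vpdc,hai,mui] add [lpa,qwwpj] -> 10 lines: vhz yys jkwl lpa qwwpj aty weeoe wco xro zwp
Final line count: 10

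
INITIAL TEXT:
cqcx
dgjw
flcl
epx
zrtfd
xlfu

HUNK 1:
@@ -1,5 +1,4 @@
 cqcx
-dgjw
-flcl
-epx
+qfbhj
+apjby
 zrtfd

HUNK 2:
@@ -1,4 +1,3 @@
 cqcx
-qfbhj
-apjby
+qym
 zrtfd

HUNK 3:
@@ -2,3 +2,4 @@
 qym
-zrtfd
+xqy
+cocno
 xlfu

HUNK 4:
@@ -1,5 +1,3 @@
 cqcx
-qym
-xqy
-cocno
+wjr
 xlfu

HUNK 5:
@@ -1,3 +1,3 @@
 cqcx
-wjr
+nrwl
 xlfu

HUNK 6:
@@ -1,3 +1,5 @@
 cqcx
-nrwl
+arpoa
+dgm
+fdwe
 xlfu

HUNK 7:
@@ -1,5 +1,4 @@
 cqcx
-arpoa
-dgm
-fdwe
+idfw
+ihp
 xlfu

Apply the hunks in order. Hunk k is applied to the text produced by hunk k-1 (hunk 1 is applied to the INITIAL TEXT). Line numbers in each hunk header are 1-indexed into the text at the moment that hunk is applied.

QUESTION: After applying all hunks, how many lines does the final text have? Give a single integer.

Hunk 1: at line 1 remove [dgjw,flcl,epx] add [qfbhj,apjby] -> 5 lines: cqcx qfbhj apjby zrtfd xlfu
Hunk 2: at line 1 remove [qfbhj,apjby] add [qym] -> 4 lines: cqcx qym zrtfd xlfu
Hunk 3: at line 2 remove [zrtfd] add [xqy,cocno] -> 5 lines: cqcx qym xqy cocno xlfu
Hunk 4: at line 1 remove [qym,xqy,cocno] add [wjr] -> 3 lines: cqcx wjr xlfu
Hunk 5: at line 1 remove [wjr] add [nrwl] -> 3 lines: cqcx nrwl xlfu
Hunk 6: at line 1 remove [nrwl] add [arpoa,dgm,fdwe] -> 5 lines: cqcx arpoa dgm fdwe xlfu
Hunk 7: at line 1 remove [arpoa,dgm,fdwe] add [idfw,ihp] -> 4 lines: cqcx idfw ihp xlfu
Final line count: 4

Answer: 4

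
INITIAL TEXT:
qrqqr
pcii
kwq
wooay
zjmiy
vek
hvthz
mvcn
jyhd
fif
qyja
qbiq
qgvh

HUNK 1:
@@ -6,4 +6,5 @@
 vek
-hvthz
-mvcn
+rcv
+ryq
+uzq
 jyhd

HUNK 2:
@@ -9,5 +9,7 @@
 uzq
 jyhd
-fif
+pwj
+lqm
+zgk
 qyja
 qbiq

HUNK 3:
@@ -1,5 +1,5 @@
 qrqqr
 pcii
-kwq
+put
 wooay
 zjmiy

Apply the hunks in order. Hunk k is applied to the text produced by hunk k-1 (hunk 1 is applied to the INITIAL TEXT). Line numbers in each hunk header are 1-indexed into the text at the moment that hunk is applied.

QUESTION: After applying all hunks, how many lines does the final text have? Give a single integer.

Answer: 16

Derivation:
Hunk 1: at line 6 remove [hvthz,mvcn] add [rcv,ryq,uzq] -> 14 lines: qrqqr pcii kwq wooay zjmiy vek rcv ryq uzq jyhd fif qyja qbiq qgvh
Hunk 2: at line 9 remove [fif] add [pwj,lqm,zgk] -> 16 lines: qrqqr pcii kwq wooay zjmiy vek rcv ryq uzq jyhd pwj lqm zgk qyja qbiq qgvh
Hunk 3: at line 1 remove [kwq] add [put] -> 16 lines: qrqqr pcii put wooay zjmiy vek rcv ryq uzq jyhd pwj lqm zgk qyja qbiq qgvh
Final line count: 16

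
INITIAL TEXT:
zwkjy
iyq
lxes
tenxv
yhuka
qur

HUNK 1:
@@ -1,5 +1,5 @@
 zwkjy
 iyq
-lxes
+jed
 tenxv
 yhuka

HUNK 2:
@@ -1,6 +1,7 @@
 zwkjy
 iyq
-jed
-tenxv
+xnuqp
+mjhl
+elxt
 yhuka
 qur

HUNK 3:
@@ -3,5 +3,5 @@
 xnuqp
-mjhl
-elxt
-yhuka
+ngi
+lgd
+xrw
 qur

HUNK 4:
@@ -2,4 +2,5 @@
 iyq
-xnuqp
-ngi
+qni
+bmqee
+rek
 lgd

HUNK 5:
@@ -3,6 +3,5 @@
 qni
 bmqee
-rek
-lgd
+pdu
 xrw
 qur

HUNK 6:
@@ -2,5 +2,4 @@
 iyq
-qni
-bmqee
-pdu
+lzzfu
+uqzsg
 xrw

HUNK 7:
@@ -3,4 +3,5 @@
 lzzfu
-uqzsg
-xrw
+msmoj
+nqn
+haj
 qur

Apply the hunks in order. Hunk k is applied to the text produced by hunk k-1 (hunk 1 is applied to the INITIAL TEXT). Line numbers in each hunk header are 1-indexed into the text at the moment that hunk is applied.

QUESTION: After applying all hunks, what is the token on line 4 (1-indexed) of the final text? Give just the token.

Answer: msmoj

Derivation:
Hunk 1: at line 1 remove [lxes] add [jed] -> 6 lines: zwkjy iyq jed tenxv yhuka qur
Hunk 2: at line 1 remove [jed,tenxv] add [xnuqp,mjhl,elxt] -> 7 lines: zwkjy iyq xnuqp mjhl elxt yhuka qur
Hunk 3: at line 3 remove [mjhl,elxt,yhuka] add [ngi,lgd,xrw] -> 7 lines: zwkjy iyq xnuqp ngi lgd xrw qur
Hunk 4: at line 2 remove [xnuqp,ngi] add [qni,bmqee,rek] -> 8 lines: zwkjy iyq qni bmqee rek lgd xrw qur
Hunk 5: at line 3 remove [rek,lgd] add [pdu] -> 7 lines: zwkjy iyq qni bmqee pdu xrw qur
Hunk 6: at line 2 remove [qni,bmqee,pdu] add [lzzfu,uqzsg] -> 6 lines: zwkjy iyq lzzfu uqzsg xrw qur
Hunk 7: at line 3 remove [uqzsg,xrw] add [msmoj,nqn,haj] -> 7 lines: zwkjy iyq lzzfu msmoj nqn haj qur
Final line 4: msmoj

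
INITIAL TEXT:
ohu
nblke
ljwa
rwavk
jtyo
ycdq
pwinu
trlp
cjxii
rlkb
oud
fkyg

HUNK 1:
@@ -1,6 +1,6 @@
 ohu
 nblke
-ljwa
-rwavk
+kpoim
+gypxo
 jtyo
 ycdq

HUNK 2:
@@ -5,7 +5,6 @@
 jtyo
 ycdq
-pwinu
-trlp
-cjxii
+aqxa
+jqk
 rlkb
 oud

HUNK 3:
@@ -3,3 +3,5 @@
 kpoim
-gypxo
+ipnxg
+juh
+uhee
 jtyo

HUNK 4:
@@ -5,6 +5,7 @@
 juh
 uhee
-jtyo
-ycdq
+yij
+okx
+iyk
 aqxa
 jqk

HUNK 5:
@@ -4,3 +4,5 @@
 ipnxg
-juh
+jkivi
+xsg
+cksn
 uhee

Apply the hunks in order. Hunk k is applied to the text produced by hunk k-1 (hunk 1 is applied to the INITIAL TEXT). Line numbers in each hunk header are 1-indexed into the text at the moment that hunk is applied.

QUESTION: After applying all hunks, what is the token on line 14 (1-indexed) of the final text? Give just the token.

Hunk 1: at line 1 remove [ljwa,rwavk] add [kpoim,gypxo] -> 12 lines: ohu nblke kpoim gypxo jtyo ycdq pwinu trlp cjxii rlkb oud fkyg
Hunk 2: at line 5 remove [pwinu,trlp,cjxii] add [aqxa,jqk] -> 11 lines: ohu nblke kpoim gypxo jtyo ycdq aqxa jqk rlkb oud fkyg
Hunk 3: at line 3 remove [gypxo] add [ipnxg,juh,uhee] -> 13 lines: ohu nblke kpoim ipnxg juh uhee jtyo ycdq aqxa jqk rlkb oud fkyg
Hunk 4: at line 5 remove [jtyo,ycdq] add [yij,okx,iyk] -> 14 lines: ohu nblke kpoim ipnxg juh uhee yij okx iyk aqxa jqk rlkb oud fkyg
Hunk 5: at line 4 remove [juh] add [jkivi,xsg,cksn] -> 16 lines: ohu nblke kpoim ipnxg jkivi xsg cksn uhee yij okx iyk aqxa jqk rlkb oud fkyg
Final line 14: rlkb

Answer: rlkb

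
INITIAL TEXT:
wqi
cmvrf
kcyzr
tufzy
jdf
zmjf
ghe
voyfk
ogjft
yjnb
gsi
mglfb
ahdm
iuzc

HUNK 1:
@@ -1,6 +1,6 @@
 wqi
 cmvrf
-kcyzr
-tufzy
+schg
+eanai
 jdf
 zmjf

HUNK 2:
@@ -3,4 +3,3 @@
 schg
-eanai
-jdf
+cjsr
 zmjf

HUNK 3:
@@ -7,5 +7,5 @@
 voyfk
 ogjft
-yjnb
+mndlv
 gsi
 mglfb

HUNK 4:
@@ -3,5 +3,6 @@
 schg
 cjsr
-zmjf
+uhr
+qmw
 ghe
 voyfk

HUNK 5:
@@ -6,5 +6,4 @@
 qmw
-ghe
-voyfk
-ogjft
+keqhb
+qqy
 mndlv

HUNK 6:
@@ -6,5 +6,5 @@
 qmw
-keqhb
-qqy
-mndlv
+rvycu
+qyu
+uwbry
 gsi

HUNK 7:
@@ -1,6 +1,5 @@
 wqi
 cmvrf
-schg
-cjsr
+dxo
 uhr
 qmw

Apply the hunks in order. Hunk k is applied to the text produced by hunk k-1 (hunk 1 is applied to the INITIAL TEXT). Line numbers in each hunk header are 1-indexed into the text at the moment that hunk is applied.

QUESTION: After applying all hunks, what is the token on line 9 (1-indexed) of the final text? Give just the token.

Answer: gsi

Derivation:
Hunk 1: at line 1 remove [kcyzr,tufzy] add [schg,eanai] -> 14 lines: wqi cmvrf schg eanai jdf zmjf ghe voyfk ogjft yjnb gsi mglfb ahdm iuzc
Hunk 2: at line 3 remove [eanai,jdf] add [cjsr] -> 13 lines: wqi cmvrf schg cjsr zmjf ghe voyfk ogjft yjnb gsi mglfb ahdm iuzc
Hunk 3: at line 7 remove [yjnb] add [mndlv] -> 13 lines: wqi cmvrf schg cjsr zmjf ghe voyfk ogjft mndlv gsi mglfb ahdm iuzc
Hunk 4: at line 3 remove [zmjf] add [uhr,qmw] -> 14 lines: wqi cmvrf schg cjsr uhr qmw ghe voyfk ogjft mndlv gsi mglfb ahdm iuzc
Hunk 5: at line 6 remove [ghe,voyfk,ogjft] add [keqhb,qqy] -> 13 lines: wqi cmvrf schg cjsr uhr qmw keqhb qqy mndlv gsi mglfb ahdm iuzc
Hunk 6: at line 6 remove [keqhb,qqy,mndlv] add [rvycu,qyu,uwbry] -> 13 lines: wqi cmvrf schg cjsr uhr qmw rvycu qyu uwbry gsi mglfb ahdm iuzc
Hunk 7: at line 1 remove [schg,cjsr] add [dxo] -> 12 lines: wqi cmvrf dxo uhr qmw rvycu qyu uwbry gsi mglfb ahdm iuzc
Final line 9: gsi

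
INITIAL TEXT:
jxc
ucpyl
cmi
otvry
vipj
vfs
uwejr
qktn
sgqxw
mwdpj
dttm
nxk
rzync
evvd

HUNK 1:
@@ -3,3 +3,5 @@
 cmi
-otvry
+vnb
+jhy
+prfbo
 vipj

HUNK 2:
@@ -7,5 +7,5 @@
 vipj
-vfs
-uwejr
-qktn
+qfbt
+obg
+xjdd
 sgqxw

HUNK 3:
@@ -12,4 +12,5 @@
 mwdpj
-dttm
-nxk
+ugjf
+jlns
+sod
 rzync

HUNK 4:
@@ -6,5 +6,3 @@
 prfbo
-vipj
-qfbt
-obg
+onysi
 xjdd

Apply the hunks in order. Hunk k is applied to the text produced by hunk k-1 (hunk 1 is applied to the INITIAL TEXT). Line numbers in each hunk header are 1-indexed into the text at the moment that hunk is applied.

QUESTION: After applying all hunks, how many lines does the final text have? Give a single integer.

Answer: 15

Derivation:
Hunk 1: at line 3 remove [otvry] add [vnb,jhy,prfbo] -> 16 lines: jxc ucpyl cmi vnb jhy prfbo vipj vfs uwejr qktn sgqxw mwdpj dttm nxk rzync evvd
Hunk 2: at line 7 remove [vfs,uwejr,qktn] add [qfbt,obg,xjdd] -> 16 lines: jxc ucpyl cmi vnb jhy prfbo vipj qfbt obg xjdd sgqxw mwdpj dttm nxk rzync evvd
Hunk 3: at line 12 remove [dttm,nxk] add [ugjf,jlns,sod] -> 17 lines: jxc ucpyl cmi vnb jhy prfbo vipj qfbt obg xjdd sgqxw mwdpj ugjf jlns sod rzync evvd
Hunk 4: at line 6 remove [vipj,qfbt,obg] add [onysi] -> 15 lines: jxc ucpyl cmi vnb jhy prfbo onysi xjdd sgqxw mwdpj ugjf jlns sod rzync evvd
Final line count: 15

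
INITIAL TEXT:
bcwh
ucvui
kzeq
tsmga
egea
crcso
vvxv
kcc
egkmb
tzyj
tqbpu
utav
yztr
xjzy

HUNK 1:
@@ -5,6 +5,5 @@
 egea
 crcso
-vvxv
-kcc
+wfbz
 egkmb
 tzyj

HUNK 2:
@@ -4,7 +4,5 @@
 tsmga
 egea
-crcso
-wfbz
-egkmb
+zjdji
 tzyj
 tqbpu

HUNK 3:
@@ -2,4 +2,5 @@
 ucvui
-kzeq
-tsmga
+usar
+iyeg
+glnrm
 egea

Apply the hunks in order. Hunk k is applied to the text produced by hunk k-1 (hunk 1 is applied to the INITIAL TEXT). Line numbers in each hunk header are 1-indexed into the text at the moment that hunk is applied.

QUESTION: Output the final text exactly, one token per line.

Answer: bcwh
ucvui
usar
iyeg
glnrm
egea
zjdji
tzyj
tqbpu
utav
yztr
xjzy

Derivation:
Hunk 1: at line 5 remove [vvxv,kcc] add [wfbz] -> 13 lines: bcwh ucvui kzeq tsmga egea crcso wfbz egkmb tzyj tqbpu utav yztr xjzy
Hunk 2: at line 4 remove [crcso,wfbz,egkmb] add [zjdji] -> 11 lines: bcwh ucvui kzeq tsmga egea zjdji tzyj tqbpu utav yztr xjzy
Hunk 3: at line 2 remove [kzeq,tsmga] add [usar,iyeg,glnrm] -> 12 lines: bcwh ucvui usar iyeg glnrm egea zjdji tzyj tqbpu utav yztr xjzy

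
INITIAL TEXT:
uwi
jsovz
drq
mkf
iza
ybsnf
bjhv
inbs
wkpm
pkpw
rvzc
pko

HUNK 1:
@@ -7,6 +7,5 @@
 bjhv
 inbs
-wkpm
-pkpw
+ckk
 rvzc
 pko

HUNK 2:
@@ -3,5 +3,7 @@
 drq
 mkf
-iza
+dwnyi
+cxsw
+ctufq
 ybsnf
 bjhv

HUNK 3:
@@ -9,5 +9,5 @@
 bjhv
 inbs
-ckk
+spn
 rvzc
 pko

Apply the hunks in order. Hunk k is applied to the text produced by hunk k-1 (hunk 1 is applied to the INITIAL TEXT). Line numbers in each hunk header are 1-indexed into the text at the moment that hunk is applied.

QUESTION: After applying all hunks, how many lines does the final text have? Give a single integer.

Hunk 1: at line 7 remove [wkpm,pkpw] add [ckk] -> 11 lines: uwi jsovz drq mkf iza ybsnf bjhv inbs ckk rvzc pko
Hunk 2: at line 3 remove [iza] add [dwnyi,cxsw,ctufq] -> 13 lines: uwi jsovz drq mkf dwnyi cxsw ctufq ybsnf bjhv inbs ckk rvzc pko
Hunk 3: at line 9 remove [ckk] add [spn] -> 13 lines: uwi jsovz drq mkf dwnyi cxsw ctufq ybsnf bjhv inbs spn rvzc pko
Final line count: 13

Answer: 13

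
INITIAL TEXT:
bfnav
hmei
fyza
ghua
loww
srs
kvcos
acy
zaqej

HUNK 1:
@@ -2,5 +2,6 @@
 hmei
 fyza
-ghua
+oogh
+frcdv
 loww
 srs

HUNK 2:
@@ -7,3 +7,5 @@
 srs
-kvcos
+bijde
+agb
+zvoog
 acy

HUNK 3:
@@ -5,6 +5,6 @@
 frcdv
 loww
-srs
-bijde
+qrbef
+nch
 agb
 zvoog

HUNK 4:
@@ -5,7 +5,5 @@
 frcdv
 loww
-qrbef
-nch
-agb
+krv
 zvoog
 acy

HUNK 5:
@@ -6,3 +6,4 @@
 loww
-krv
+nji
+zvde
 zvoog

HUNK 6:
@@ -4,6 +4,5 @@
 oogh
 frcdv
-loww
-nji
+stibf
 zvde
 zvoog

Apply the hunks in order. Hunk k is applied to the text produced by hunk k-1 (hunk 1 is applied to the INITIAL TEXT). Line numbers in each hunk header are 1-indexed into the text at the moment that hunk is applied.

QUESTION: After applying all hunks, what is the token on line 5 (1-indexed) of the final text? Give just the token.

Hunk 1: at line 2 remove [ghua] add [oogh,frcdv] -> 10 lines: bfnav hmei fyza oogh frcdv loww srs kvcos acy zaqej
Hunk 2: at line 7 remove [kvcos] add [bijde,agb,zvoog] -> 12 lines: bfnav hmei fyza oogh frcdv loww srs bijde agb zvoog acy zaqej
Hunk 3: at line 5 remove [srs,bijde] add [qrbef,nch] -> 12 lines: bfnav hmei fyza oogh frcdv loww qrbef nch agb zvoog acy zaqej
Hunk 4: at line 5 remove [qrbef,nch,agb] add [krv] -> 10 lines: bfnav hmei fyza oogh frcdv loww krv zvoog acy zaqej
Hunk 5: at line 6 remove [krv] add [nji,zvde] -> 11 lines: bfnav hmei fyza oogh frcdv loww nji zvde zvoog acy zaqej
Hunk 6: at line 4 remove [loww,nji] add [stibf] -> 10 lines: bfnav hmei fyza oogh frcdv stibf zvde zvoog acy zaqej
Final line 5: frcdv

Answer: frcdv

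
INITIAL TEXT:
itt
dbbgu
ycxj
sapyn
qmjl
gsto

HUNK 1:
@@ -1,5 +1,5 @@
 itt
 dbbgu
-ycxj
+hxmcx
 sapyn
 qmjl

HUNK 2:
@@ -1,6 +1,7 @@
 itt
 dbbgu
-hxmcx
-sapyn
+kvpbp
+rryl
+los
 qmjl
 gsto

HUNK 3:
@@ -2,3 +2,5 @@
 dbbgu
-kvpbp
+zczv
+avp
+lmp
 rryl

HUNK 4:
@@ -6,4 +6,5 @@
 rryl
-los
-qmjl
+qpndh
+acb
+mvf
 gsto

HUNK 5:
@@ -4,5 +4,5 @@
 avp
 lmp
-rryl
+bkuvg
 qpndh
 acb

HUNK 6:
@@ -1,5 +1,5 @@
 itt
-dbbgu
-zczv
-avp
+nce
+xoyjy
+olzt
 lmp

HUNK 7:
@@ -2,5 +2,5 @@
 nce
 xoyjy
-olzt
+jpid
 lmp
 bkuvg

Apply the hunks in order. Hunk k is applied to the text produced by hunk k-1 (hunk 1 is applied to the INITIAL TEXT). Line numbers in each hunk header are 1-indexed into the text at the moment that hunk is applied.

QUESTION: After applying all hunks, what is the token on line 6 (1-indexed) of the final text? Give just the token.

Answer: bkuvg

Derivation:
Hunk 1: at line 1 remove [ycxj] add [hxmcx] -> 6 lines: itt dbbgu hxmcx sapyn qmjl gsto
Hunk 2: at line 1 remove [hxmcx,sapyn] add [kvpbp,rryl,los] -> 7 lines: itt dbbgu kvpbp rryl los qmjl gsto
Hunk 3: at line 2 remove [kvpbp] add [zczv,avp,lmp] -> 9 lines: itt dbbgu zczv avp lmp rryl los qmjl gsto
Hunk 4: at line 6 remove [los,qmjl] add [qpndh,acb,mvf] -> 10 lines: itt dbbgu zczv avp lmp rryl qpndh acb mvf gsto
Hunk 5: at line 4 remove [rryl] add [bkuvg] -> 10 lines: itt dbbgu zczv avp lmp bkuvg qpndh acb mvf gsto
Hunk 6: at line 1 remove [dbbgu,zczv,avp] add [nce,xoyjy,olzt] -> 10 lines: itt nce xoyjy olzt lmp bkuvg qpndh acb mvf gsto
Hunk 7: at line 2 remove [olzt] add [jpid] -> 10 lines: itt nce xoyjy jpid lmp bkuvg qpndh acb mvf gsto
Final line 6: bkuvg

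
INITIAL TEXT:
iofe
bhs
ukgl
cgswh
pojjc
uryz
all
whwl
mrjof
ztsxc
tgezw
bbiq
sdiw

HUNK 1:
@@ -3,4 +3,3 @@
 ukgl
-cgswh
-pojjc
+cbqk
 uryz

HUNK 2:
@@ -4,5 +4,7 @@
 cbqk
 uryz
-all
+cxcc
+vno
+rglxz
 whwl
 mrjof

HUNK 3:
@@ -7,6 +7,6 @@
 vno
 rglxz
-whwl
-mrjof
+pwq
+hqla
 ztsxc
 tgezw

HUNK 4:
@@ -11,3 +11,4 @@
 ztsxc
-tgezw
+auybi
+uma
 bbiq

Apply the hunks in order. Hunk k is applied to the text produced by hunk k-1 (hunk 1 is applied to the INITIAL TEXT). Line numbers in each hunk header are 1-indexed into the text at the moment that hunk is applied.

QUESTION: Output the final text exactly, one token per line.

Hunk 1: at line 3 remove [cgswh,pojjc] add [cbqk] -> 12 lines: iofe bhs ukgl cbqk uryz all whwl mrjof ztsxc tgezw bbiq sdiw
Hunk 2: at line 4 remove [all] add [cxcc,vno,rglxz] -> 14 lines: iofe bhs ukgl cbqk uryz cxcc vno rglxz whwl mrjof ztsxc tgezw bbiq sdiw
Hunk 3: at line 7 remove [whwl,mrjof] add [pwq,hqla] -> 14 lines: iofe bhs ukgl cbqk uryz cxcc vno rglxz pwq hqla ztsxc tgezw bbiq sdiw
Hunk 4: at line 11 remove [tgezw] add [auybi,uma] -> 15 lines: iofe bhs ukgl cbqk uryz cxcc vno rglxz pwq hqla ztsxc auybi uma bbiq sdiw

Answer: iofe
bhs
ukgl
cbqk
uryz
cxcc
vno
rglxz
pwq
hqla
ztsxc
auybi
uma
bbiq
sdiw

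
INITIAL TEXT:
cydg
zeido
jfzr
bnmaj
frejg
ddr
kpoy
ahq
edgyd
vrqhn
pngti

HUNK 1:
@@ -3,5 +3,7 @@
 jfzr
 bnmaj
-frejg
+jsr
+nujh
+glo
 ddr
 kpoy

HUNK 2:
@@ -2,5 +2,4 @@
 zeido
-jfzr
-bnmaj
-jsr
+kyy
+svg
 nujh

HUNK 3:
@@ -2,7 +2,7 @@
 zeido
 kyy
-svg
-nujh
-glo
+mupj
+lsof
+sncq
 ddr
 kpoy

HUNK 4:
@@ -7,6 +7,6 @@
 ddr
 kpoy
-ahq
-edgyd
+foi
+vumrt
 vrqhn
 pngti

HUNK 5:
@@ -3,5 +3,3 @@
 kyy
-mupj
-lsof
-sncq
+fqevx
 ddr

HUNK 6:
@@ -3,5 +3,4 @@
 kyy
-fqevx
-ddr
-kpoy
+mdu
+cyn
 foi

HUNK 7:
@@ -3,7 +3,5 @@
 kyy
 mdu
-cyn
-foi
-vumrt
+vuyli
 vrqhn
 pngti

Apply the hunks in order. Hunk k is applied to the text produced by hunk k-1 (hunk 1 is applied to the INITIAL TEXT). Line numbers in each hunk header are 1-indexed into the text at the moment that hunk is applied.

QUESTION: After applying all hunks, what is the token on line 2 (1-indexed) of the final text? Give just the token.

Hunk 1: at line 3 remove [frejg] add [jsr,nujh,glo] -> 13 lines: cydg zeido jfzr bnmaj jsr nujh glo ddr kpoy ahq edgyd vrqhn pngti
Hunk 2: at line 2 remove [jfzr,bnmaj,jsr] add [kyy,svg] -> 12 lines: cydg zeido kyy svg nujh glo ddr kpoy ahq edgyd vrqhn pngti
Hunk 3: at line 2 remove [svg,nujh,glo] add [mupj,lsof,sncq] -> 12 lines: cydg zeido kyy mupj lsof sncq ddr kpoy ahq edgyd vrqhn pngti
Hunk 4: at line 7 remove [ahq,edgyd] add [foi,vumrt] -> 12 lines: cydg zeido kyy mupj lsof sncq ddr kpoy foi vumrt vrqhn pngti
Hunk 5: at line 3 remove [mupj,lsof,sncq] add [fqevx] -> 10 lines: cydg zeido kyy fqevx ddr kpoy foi vumrt vrqhn pngti
Hunk 6: at line 3 remove [fqevx,ddr,kpoy] add [mdu,cyn] -> 9 lines: cydg zeido kyy mdu cyn foi vumrt vrqhn pngti
Hunk 7: at line 3 remove [cyn,foi,vumrt] add [vuyli] -> 7 lines: cydg zeido kyy mdu vuyli vrqhn pngti
Final line 2: zeido

Answer: zeido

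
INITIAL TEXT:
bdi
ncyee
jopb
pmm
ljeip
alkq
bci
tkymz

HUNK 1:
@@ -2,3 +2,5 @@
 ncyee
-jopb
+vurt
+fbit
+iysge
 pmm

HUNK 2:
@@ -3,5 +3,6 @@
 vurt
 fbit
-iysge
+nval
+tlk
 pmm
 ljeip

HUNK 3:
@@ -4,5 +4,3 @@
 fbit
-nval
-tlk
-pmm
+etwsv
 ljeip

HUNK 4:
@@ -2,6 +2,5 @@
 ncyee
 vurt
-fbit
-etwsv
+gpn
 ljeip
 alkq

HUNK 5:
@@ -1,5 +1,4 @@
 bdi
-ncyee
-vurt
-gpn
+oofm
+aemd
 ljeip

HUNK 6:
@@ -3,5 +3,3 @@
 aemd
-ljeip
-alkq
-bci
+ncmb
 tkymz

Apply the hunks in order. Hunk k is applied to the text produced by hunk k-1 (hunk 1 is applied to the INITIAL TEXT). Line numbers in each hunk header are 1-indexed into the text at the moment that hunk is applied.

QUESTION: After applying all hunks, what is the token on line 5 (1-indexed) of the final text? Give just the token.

Answer: tkymz

Derivation:
Hunk 1: at line 2 remove [jopb] add [vurt,fbit,iysge] -> 10 lines: bdi ncyee vurt fbit iysge pmm ljeip alkq bci tkymz
Hunk 2: at line 3 remove [iysge] add [nval,tlk] -> 11 lines: bdi ncyee vurt fbit nval tlk pmm ljeip alkq bci tkymz
Hunk 3: at line 4 remove [nval,tlk,pmm] add [etwsv] -> 9 lines: bdi ncyee vurt fbit etwsv ljeip alkq bci tkymz
Hunk 4: at line 2 remove [fbit,etwsv] add [gpn] -> 8 lines: bdi ncyee vurt gpn ljeip alkq bci tkymz
Hunk 5: at line 1 remove [ncyee,vurt,gpn] add [oofm,aemd] -> 7 lines: bdi oofm aemd ljeip alkq bci tkymz
Hunk 6: at line 3 remove [ljeip,alkq,bci] add [ncmb] -> 5 lines: bdi oofm aemd ncmb tkymz
Final line 5: tkymz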